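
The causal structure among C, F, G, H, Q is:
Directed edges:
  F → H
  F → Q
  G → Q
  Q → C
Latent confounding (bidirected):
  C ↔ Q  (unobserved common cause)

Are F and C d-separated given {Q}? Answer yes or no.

No — F and C are d-connected given {Q}.

Bayes-Ball from F | {Q} reaches {C,G,H}.
C ∈ reach(F|{Q}) ⇒ F ⊥̸ C | {Q}.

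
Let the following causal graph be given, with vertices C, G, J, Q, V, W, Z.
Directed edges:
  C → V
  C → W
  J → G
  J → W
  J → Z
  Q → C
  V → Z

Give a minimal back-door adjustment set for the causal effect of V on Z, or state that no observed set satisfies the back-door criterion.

V→Z: minimal back-door set ∅.

desc(V)\{V}={Z}; candidates ⊆ {C,G,J,Q,W}.
∅: V⊥Z given ∅ in G with V→· removed — back-door holds.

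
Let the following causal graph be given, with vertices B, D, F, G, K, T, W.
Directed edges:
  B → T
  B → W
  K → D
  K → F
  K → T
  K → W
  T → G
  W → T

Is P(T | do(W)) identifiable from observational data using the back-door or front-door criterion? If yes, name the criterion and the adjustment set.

desc(W)\{W}={G,T}; candidates ⊆ {B,D,F,K}.
size 0: {}; under {} W still reaches {B,D,F,G,K,T} ∋ T.
size 1: {B}, {D}, {F} …(+1); under {B} W still reaches {D,F,G,K,T} ∋ T.
{B,K}: W⊥T given {B,K} in G with W→· removed — back-door holds.
P(T|do(W)) = Σ_{B,K} P(T|W,B,K)·P(B,K).

P(T|do(W)): backdoor, adjust for {B, K}.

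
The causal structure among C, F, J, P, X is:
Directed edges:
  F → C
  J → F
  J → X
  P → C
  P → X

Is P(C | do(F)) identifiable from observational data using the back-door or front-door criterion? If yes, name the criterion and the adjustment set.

P(C|do(F)): backdoor, adjust for ∅.

desc(F)\{F}={C}; candidates ⊆ {J,P,X}.
∅: F⊥C given ∅ in G with F→· removed — back-door holds.
P(C|do(F)) = P(C|F) — no adjustment needed.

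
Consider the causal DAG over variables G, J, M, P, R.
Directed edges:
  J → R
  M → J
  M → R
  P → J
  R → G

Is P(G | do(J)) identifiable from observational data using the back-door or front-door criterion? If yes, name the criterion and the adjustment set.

desc(J)\{J}={G,R}; candidates ⊆ {M,P}.
size 0: {}; under {} J still reaches {G,M,P,R} ∋ G.
{M}: J⊥G given {M} in G with J→· removed — back-door holds.
P(G|do(J)) = Σ_{M} P(G|J,M)·P(M).

P(G|do(J)): backdoor, adjust for {M}.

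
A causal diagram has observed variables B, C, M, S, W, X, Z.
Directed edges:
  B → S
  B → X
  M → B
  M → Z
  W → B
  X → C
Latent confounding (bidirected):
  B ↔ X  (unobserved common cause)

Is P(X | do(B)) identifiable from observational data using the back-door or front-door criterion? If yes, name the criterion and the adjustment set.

P(X|do(B)): not identifiable (no BD/FD set).

desc(B)\{B}={C,S,X}; candidates ⊆ {M,W,Z}.
B↔X: latent back-door arc(s) into B.
size 0: {}; under {} B still reaches {C,M,W,X,Z} ∋ X.
size 1: {M}, {W}, {Z}; under {M} B still reaches {C,W,X} ∋ X.
size 2: {M,W}, {M,Z}, {W,Z}; under {M,W} B still reaches {C,X} ∋ X.
B↔X cannot be blocked by any observed set — no back-door set.
No mediator lies on a directed B→…→X path.
Neither criterion identifies P(X|do(B)) in this graph.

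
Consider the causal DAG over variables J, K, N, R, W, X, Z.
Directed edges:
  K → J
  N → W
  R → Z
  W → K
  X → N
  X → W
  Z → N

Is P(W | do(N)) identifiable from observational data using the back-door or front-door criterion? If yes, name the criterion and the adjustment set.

P(W|do(N)): backdoor, adjust for {X}.

desc(N)\{N}={J,K,W}; candidates ⊆ {R,X,Z}.
size 0: {}; under {} N still reaches {J,K,R,W,X,Z} ∋ W.
{X}: N⊥W given {X} in G with N→· removed — back-door holds.
P(W|do(N)) = Σ_{X} P(W|N,X)·P(X).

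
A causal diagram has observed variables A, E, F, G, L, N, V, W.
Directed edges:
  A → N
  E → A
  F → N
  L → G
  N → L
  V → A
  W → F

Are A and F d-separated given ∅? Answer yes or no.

Bayes-Ball from A | ∅ reaches {E,G,L,N,V}.
F ∉ reach(A|∅) ⇒ A ⊥ F | ∅.

Yes — A ⊥ F | ∅.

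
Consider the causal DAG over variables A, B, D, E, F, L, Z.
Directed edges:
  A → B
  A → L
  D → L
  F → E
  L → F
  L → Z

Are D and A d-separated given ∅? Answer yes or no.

Yes — D ⊥ A | ∅.

Bayes-Ball from D | ∅ reaches {E,F,L,Z}.
A ∉ reach(D|∅) ⇒ D ⊥ A | ∅.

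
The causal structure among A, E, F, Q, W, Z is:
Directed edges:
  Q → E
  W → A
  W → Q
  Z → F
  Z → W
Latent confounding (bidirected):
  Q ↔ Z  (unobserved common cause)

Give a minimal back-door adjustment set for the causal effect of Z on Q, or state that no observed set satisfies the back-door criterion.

desc(Z)\{Z}={A,E,F,Q,W}; candidates ⊆ {—}.
Z↔Q: latent back-door arc(s) into Z.
size 0: {}; under {} Z still reaches {E,Q} ∋ Q.
Z↔Q cannot be blocked by any observed set — no back-door set.

Z→Q: no observed back-door set.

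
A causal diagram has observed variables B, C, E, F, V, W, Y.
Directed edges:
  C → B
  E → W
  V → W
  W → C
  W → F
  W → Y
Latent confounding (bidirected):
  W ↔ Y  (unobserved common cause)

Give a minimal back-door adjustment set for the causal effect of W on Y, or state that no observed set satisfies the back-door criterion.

W→Y: no observed back-door set.

desc(W)\{W}={B,C,F,Y}; candidates ⊆ {E,V}.
W↔Y: latent back-door arc(s) into W.
size 0: {}; under {} W still reaches {E,V,Y} ∋ Y.
size 1: {E}, {V}; under {E} W still reaches {V,Y} ∋ Y.
size 2: {E,V}; under {E,V} W still reaches {Y} ∋ Y.
W↔Y cannot be blocked by any observed set — no back-door set.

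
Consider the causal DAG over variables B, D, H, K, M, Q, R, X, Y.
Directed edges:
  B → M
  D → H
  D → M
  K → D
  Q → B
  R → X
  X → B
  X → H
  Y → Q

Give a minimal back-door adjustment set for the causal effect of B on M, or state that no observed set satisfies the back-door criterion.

desc(B)\{B}={M}; candidates ⊆ {D,H,K,Q,R,X,Y}.
∅: B⊥M given ∅ in G with B→· removed — back-door holds.

B→M: minimal back-door set ∅.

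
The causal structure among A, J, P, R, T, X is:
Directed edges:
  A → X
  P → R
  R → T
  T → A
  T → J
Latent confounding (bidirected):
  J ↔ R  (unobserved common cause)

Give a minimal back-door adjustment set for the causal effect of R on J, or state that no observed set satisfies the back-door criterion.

R→J: no observed back-door set.

desc(R)\{R}={A,J,T,X}; candidates ⊆ {P}.
R↔J: latent back-door arc(s) into R.
size 0: {}; under {} R still reaches {J,P} ∋ J.
size 1: {P}; under {P} R still reaches {J} ∋ J.
R↔J cannot be blocked by any observed set — no back-door set.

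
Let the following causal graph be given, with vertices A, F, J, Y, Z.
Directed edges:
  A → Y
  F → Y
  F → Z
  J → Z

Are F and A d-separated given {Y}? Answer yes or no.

Bayes-Ball from F | {Y} reaches {A,Z}.
A ∈ reach(F|{Y}) ⇒ F ⊥̸ A | {Y}.

No — F and A are d-connected given {Y}.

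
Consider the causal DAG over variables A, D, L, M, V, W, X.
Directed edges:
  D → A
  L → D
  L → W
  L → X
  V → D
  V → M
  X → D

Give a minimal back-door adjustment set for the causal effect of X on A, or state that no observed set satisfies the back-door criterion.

desc(X)\{X}={A,D}; candidates ⊆ {L,M,V,W}.
size 0: {}; under {} X still reaches {A,D,L,W} ∋ A.
{L}: X⊥A given {L} in G with X→· removed — back-door holds.

X→A: minimal back-door set {L}.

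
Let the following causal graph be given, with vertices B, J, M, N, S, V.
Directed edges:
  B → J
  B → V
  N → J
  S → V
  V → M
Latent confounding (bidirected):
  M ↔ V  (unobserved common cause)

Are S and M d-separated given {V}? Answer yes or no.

No — S and M are d-connected given {V}.

Bayes-Ball from S | {V} reaches {B,J,M}.
M ∈ reach(S|{V}) ⇒ S ⊥̸ M | {V}.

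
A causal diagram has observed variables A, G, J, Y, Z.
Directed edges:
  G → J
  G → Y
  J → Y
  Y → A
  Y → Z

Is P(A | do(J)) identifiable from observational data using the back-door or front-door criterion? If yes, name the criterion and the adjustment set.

desc(J)\{J}={A,Y,Z}; candidates ⊆ {G}.
size 0: {}; under {} J still reaches {A,G,Y,Z} ∋ A.
{G}: J⊥A given {G} in G with J→· removed — back-door holds.
P(A|do(J)) = Σ_{G} P(A|J,G)·P(G).

P(A|do(J)): backdoor, adjust for {G}.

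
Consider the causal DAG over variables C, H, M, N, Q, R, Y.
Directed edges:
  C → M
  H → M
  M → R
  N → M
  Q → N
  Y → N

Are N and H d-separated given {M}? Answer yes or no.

Bayes-Ball from N | {M} reaches {C,H,Q,Y}.
H ∈ reach(N|{M}) ⇒ N ⊥̸ H | {M}.

No — N and H are d-connected given {M}.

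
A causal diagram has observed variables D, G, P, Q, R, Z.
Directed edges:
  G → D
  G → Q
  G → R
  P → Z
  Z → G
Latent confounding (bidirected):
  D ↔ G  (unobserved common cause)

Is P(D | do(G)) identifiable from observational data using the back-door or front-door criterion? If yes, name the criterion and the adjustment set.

P(D|do(G)): not identifiable (no BD/FD set).

desc(G)\{G}={D,Q,R}; candidates ⊆ {P,Z}.
G↔D: latent back-door arc(s) into G.
size 0: {}; under {} G still reaches {D,P,Z} ∋ D.
size 1: {P}, {Z}; under {P} G still reaches {D,Z} ∋ D.
size 2: {P,Z}; under {P,Z} G still reaches {D} ∋ D.
G↔D cannot be blocked by any observed set — no back-door set.
No mediator lies on a directed G→…→D path.
Neither criterion identifies P(D|do(G)) in this graph.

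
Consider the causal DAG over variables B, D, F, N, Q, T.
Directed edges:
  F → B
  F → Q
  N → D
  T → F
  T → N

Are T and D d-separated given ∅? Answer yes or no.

Bayes-Ball from T | ∅ reaches {B,D,F,N,Q}.
D ∈ reach(T|∅) ⇒ T ⊥̸ D | ∅.

No — T and D are d-connected given ∅.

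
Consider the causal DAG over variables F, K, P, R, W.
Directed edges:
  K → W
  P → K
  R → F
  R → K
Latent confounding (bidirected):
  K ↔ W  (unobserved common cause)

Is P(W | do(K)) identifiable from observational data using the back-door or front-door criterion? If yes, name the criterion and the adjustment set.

desc(K)\{K}={W}; candidates ⊆ {F,P,R}.
K↔W: latent back-door arc(s) into K.
size 0: {}; under {} K still reaches {F,P,R,W} ∋ W.
size 1: {F}, {P}, {R}; under {F} K still reaches {P,R,W} ∋ W.
size 2: {F,P}, {F,R}, {P,R}; under {F,P} K still reaches {R,W} ∋ W.
K↔W cannot be blocked by any observed set — no back-door set.
No mediator lies on a directed K→…→W path.
Neither criterion identifies P(W|do(K)) in this graph.

P(W|do(K)): not identifiable (no BD/FD set).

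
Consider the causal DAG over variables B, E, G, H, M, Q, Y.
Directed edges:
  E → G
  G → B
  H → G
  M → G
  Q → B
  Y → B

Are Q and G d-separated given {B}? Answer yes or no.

No — Q and G are d-connected given {B}.

Bayes-Ball from Q | {B} reaches {E,G,H,M,Y}.
G ∈ reach(Q|{B}) ⇒ Q ⊥̸ G | {B}.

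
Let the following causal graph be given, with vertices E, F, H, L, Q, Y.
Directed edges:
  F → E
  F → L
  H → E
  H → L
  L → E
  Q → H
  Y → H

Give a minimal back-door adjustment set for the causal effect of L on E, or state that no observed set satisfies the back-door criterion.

L→E: minimal back-door set {F, H}.

desc(L)\{L}={E}; candidates ⊆ {F,H,Q,Y}.
size 0: {}; under {} L still reaches {E,F,H,Q,Y} ∋ E.
size 1: {F}, {H}, {Q} …(+1); under {F} L still reaches {E,H,Q,Y} ∋ E.
{F,H}: L⊥E given {F,H} in G with L→· removed — back-door holds.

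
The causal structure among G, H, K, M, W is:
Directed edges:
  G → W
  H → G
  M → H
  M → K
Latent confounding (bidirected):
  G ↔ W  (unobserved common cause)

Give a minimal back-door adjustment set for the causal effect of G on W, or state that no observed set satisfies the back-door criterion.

desc(G)\{G}={W}; candidates ⊆ {H,K,M}.
G↔W: latent back-door arc(s) into G.
size 0: {}; under {} G still reaches {H,K,M,W} ∋ W.
size 1: {H}, {K}, {M}; under {H} G still reaches {W} ∋ W.
size 2: {H,K}, {H,M}, {K,M}; under {H,K} G still reaches {W} ∋ W.
G↔W cannot be blocked by any observed set — no back-door set.

G→W: no observed back-door set.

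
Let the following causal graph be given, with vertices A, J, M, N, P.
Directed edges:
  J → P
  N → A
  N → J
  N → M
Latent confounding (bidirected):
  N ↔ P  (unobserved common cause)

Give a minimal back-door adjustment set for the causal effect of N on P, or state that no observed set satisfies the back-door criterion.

N→P: no observed back-door set.

desc(N)\{N}={A,J,M,P}; candidates ⊆ {—}.
N↔P: latent back-door arc(s) into N.
size 0: {}; under {} N still reaches {P} ∋ P.
N↔P cannot be blocked by any observed set — no back-door set.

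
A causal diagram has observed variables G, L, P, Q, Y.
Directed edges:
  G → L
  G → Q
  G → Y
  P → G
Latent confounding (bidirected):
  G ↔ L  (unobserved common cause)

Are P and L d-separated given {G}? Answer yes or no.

No — P and L are d-connected given {G}.

Bayes-Ball from P | {G} reaches {L}.
L ∈ reach(P|{G}) ⇒ P ⊥̸ L | {G}.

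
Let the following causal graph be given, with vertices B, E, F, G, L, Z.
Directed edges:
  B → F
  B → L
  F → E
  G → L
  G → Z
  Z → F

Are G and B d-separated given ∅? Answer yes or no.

Bayes-Ball from G | ∅ reaches {E,F,L,Z}.
B ∉ reach(G|∅) ⇒ G ⊥ B | ∅.

Yes — G ⊥ B | ∅.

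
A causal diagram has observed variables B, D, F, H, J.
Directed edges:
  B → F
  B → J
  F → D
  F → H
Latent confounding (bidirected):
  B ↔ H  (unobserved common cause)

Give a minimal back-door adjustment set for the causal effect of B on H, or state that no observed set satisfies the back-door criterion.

B→H: no observed back-door set.

desc(B)\{B}={D,F,H,J}; candidates ⊆ {—}.
B↔H: latent back-door arc(s) into B.
size 0: {}; under {} B still reaches {H} ∋ H.
B↔H cannot be blocked by any observed set — no back-door set.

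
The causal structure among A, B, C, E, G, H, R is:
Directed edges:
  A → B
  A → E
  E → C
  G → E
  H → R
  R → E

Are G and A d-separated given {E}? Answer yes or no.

No — G and A are d-connected given {E}.

Bayes-Ball from G | {E} reaches {A,B,H,R}.
A ∈ reach(G|{E}) ⇒ G ⊥̸ A | {E}.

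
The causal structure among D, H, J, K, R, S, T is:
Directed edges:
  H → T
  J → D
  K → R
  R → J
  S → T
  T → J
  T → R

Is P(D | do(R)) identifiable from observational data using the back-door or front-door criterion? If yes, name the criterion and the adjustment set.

P(D|do(R)): backdoor, adjust for {T}.

desc(R)\{R}={D,J}; candidates ⊆ {H,K,S,T}.
size 0: {}; under {} R still reaches {D,H,J,K,S,T} ∋ D.
{T}: R⊥D given {T} in G with R→· removed — back-door holds.
P(D|do(R)) = Σ_{T} P(D|R,T)·P(T).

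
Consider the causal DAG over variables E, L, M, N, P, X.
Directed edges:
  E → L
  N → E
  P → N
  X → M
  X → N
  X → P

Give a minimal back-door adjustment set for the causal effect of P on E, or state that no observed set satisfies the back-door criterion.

P→E: minimal back-door set {X}.

desc(P)\{P}={E,L,N}; candidates ⊆ {M,X}.
size 0: {}; under {} P still reaches {E,L,M,N,X} ∋ E.
{X}: P⊥E given {X} in G with P→· removed — back-door holds.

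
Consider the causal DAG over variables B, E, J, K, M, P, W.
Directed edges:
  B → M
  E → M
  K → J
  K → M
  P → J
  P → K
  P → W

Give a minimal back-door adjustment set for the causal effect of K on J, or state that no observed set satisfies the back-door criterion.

K→J: minimal back-door set {P}.

desc(K)\{K}={J,M}; candidates ⊆ {B,E,P,W}.
size 0: {}; under {} K still reaches {J,P,W} ∋ J.
{P}: K⊥J given {P} in G with K→· removed — back-door holds.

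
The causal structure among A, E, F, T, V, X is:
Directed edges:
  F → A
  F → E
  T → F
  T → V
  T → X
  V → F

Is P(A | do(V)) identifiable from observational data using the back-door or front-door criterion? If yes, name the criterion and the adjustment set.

P(A|do(V)): backdoor, adjust for {T}.

desc(V)\{V}={A,E,F}; candidates ⊆ {T,X}.
size 0: {}; under {} V still reaches {A,E,F,T,X} ∋ A.
{T}: V⊥A given {T} in G with V→· removed — back-door holds.
P(A|do(V)) = Σ_{T} P(A|V,T)·P(T).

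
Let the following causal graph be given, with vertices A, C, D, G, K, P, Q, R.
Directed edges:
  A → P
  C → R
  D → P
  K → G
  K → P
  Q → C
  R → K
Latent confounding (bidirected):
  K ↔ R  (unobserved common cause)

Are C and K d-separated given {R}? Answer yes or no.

Bayes-Ball from C | {R} reaches {G,K,P,Q}.
K ∈ reach(C|{R}) ⇒ C ⊥̸ K | {R}.

No — C and K are d-connected given {R}.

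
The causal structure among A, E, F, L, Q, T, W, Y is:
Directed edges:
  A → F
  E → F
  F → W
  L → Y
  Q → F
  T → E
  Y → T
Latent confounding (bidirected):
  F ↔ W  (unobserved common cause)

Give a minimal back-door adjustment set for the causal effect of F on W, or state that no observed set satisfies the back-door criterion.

F→W: no observed back-door set.

desc(F)\{F}={W}; candidates ⊆ {A,E,L,Q,T,Y}.
F↔W: latent back-door arc(s) into F.
size 0: {}; under {} F still reaches {A,E,L,Q,T,W,Y} ∋ W.
size 1: {A}, {E}, {L} …(+3); under {A} F still reaches {E,L,Q,T,W,Y} ∋ W.
size 2: {A,E}, {A,L}, {A,Q} …(+12); under {A,E} F still reaches {Q,W} ∋ W.
F↔W cannot be blocked by any observed set — no back-door set.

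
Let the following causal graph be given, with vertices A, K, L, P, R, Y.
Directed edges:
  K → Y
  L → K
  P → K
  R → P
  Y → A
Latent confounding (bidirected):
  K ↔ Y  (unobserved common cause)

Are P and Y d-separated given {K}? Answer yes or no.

Bayes-Ball from P | {K} reaches {A,L,R,Y}.
Y ∈ reach(P|{K}) ⇒ P ⊥̸ Y | {K}.

No — P and Y are d-connected given {K}.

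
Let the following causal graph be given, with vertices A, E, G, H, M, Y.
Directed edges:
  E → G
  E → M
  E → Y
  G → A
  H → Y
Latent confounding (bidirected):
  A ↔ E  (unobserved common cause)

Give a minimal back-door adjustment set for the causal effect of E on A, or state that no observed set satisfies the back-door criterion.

desc(E)\{E}={A,G,M,Y}; candidates ⊆ {H}.
E↔A: latent back-door arc(s) into E.
size 0: {}; under {} E still reaches {A} ∋ A.
size 1: {H}; under {H} E still reaches {A} ∋ A.
E↔A cannot be blocked by any observed set — no back-door set.

E→A: no observed back-door set.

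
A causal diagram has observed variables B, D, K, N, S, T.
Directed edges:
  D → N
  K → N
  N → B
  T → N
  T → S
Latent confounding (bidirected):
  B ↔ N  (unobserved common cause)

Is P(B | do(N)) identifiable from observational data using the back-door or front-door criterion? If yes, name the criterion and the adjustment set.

P(B|do(N)): not identifiable (no BD/FD set).

desc(N)\{N}={B}; candidates ⊆ {D,K,S,T}.
N↔B: latent back-door arc(s) into N.
size 0: {}; under {} N still reaches {B,D,K,S,T} ∋ B.
size 1: {D}, {K}, {S} …(+1); under {D} N still reaches {B,K,S,T} ∋ B.
size 2: {D,K}, {D,S}, {D,T} …(+3); under {D,K} N still reaches {B,S,T} ∋ B.
N↔B cannot be blocked by any observed set — no back-door set.
No mediator lies on a directed N→…→B path.
Neither criterion identifies P(B|do(N)) in this graph.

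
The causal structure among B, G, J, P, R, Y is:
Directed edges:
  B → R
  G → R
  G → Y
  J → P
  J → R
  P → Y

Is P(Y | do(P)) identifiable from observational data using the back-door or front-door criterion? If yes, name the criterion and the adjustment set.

P(Y|do(P)): backdoor, adjust for ∅.

desc(P)\{P}={Y}; candidates ⊆ {B,G,J,R}.
∅: P⊥Y given ∅ in G with P→· removed — back-door holds.
P(Y|do(P)) = P(Y|P) — no adjustment needed.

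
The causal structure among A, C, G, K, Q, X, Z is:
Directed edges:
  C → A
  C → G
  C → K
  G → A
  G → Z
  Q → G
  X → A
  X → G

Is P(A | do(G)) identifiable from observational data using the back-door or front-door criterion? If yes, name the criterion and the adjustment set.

desc(G)\{G}={A,Z}; candidates ⊆ {C,K,Q,X}.
size 0: {}; under {} G still reaches {A,C,K,Q,X} ∋ A.
size 1: {C}, {K}, {Q} …(+1); under {C} G still reaches {A,Q,X} ∋ A.
{C,X}: G⊥A given {C,X} in G with G→· removed — back-door holds.
P(A|do(G)) = Σ_{C,X} P(A|G,C,X)·P(C,X).

P(A|do(G)): backdoor, adjust for {C, X}.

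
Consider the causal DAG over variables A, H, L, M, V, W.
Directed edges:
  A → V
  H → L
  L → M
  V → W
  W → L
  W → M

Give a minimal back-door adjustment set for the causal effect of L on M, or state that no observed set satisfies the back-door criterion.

L→M: minimal back-door set {W}.

desc(L)\{L}={M}; candidates ⊆ {A,H,V,W}.
size 0: {}; under {} L still reaches {A,H,M,V,W} ∋ M.
{W}: L⊥M given {W} in G with L→· removed — back-door holds.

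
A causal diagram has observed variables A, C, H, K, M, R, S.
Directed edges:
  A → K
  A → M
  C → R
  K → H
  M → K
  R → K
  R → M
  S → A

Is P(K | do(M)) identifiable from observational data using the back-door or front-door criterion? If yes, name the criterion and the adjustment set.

P(K|do(M)): backdoor, adjust for {A, R}.

desc(M)\{M}={H,K}; candidates ⊆ {A,C,R,S}.
size 0: {}; under {} M still reaches {A,C,H,K,R,S} ∋ K.
size 1: {A}, {C}, {R} …(+1); under {A} M still reaches {C,H,K,R} ∋ K.
{A,R}: M⊥K given {A,R} in G with M→· removed — back-door holds.
P(K|do(M)) = Σ_{A,R} P(K|M,A,R)·P(A,R).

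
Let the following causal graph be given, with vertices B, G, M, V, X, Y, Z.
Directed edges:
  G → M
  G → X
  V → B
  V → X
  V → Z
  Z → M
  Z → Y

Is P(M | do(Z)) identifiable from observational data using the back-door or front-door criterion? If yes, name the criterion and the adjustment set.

desc(Z)\{Z}={M,Y}; candidates ⊆ {B,G,V,X}.
∅: Z⊥M given ∅ in G with Z→· removed — back-door holds.
P(M|do(Z)) = P(M|Z) — no adjustment needed.

P(M|do(Z)): backdoor, adjust for ∅.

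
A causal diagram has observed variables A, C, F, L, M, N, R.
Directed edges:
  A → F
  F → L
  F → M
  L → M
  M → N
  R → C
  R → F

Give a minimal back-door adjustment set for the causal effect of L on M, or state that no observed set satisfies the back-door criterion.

desc(L)\{L}={M,N}; candidates ⊆ {A,C,F,R}.
size 0: {}; under {} L still reaches {A,C,F,M,N,R} ∋ M.
{F}: L⊥M given {F} in G with L→· removed — back-door holds.

L→M: minimal back-door set {F}.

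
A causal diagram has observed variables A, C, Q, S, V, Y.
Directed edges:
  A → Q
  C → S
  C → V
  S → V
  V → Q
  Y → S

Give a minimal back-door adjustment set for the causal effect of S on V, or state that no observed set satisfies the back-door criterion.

desc(S)\{S}={Q,V}; candidates ⊆ {A,C,Y}.
size 0: {}; under {} S still reaches {C,Q,V,Y} ∋ V.
{C}: S⊥V given {C} in G with S→· removed — back-door holds.

S→V: minimal back-door set {C}.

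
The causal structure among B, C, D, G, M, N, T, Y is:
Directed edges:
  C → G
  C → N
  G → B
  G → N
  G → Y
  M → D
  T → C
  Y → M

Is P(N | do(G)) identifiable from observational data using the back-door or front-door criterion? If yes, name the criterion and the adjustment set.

desc(G)\{G}={B,D,M,N,Y}; candidates ⊆ {C,T}.
size 0: {}; under {} G still reaches {C,N,T} ∋ N.
{C}: G⊥N given {C} in G with G→· removed — back-door holds.
P(N|do(G)) = Σ_{C} P(N|G,C)·P(C).

P(N|do(G)): backdoor, adjust for {C}.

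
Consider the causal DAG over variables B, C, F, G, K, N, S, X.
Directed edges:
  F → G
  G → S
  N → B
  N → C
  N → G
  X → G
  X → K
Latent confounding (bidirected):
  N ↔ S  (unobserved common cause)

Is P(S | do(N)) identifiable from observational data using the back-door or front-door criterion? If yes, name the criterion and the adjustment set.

desc(N)\{N}={B,C,G,S}; candidates ⊆ {F,K,X}.
N↔S: latent back-door arc(s) into N.
size 0: {}; under {} N still reaches {S} ∋ S.
size 1: {F}, {K}, {X}; under {F} N still reaches {S} ∋ S.
size 2: {F,K}, {F,X}, {K,X}; under {F,K} N still reaches {S} ∋ S.
N↔S cannot be blocked by any observed set — no back-door set.
{G}: (i) intercepts every directed N→S path; (ii) no back-door N→{G}; (iii) {N} blocks every back-door {G}→S. Front-door holds.
P(S|do(N)) = Σ_{G} P(G|N) Σ_{N'} P(S|G,N')P(N').

P(S|do(N)): frontdoor, adjust for {G}.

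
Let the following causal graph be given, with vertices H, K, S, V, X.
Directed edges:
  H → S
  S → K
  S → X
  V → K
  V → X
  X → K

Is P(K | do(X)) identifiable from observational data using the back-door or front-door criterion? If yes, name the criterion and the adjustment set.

P(K|do(X)): backdoor, adjust for {S, V}.

desc(X)\{X}={K}; candidates ⊆ {H,S,V}.
size 0: {}; under {} X still reaches {H,K,S,V} ∋ K.
size 1: {H}, {S}, {V}; under {H} X still reaches {K,S,V} ∋ K.
{S,V}: X⊥K given {S,V} in G with X→· removed — back-door holds.
P(K|do(X)) = Σ_{S,V} P(K|X,S,V)·P(S,V).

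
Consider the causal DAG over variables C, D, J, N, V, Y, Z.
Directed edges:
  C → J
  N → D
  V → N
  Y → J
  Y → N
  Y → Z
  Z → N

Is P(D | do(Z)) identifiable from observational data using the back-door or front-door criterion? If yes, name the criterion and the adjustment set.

desc(Z)\{Z}={D,N}; candidates ⊆ {C,J,V,Y}.
size 0: {}; under {} Z still reaches {D,J,N,Y} ∋ D.
{Y}: Z⊥D given {Y} in G with Z→· removed — back-door holds.
P(D|do(Z)) = Σ_{Y} P(D|Z,Y)·P(Y).

P(D|do(Z)): backdoor, adjust for {Y}.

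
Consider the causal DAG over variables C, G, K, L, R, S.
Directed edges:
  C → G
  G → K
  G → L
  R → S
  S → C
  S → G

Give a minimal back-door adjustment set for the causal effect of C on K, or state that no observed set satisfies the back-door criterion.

C→K: minimal back-door set {S}.

desc(C)\{C}={G,K,L}; candidates ⊆ {R,S}.
size 0: {}; under {} C still reaches {G,K,L,R,S} ∋ K.
{S}: C⊥K given {S} in G with C→· removed — back-door holds.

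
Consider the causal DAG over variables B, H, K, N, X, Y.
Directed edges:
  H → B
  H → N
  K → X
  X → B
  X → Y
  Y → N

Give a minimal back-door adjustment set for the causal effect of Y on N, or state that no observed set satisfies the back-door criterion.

Y→N: minimal back-door set ∅.

desc(Y)\{Y}={N}; candidates ⊆ {B,H,K,X}.
∅: Y⊥N given ∅ in G with Y→· removed — back-door holds.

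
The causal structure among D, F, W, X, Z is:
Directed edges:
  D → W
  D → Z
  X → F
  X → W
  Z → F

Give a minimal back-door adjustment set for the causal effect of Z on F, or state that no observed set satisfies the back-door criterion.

Z→F: minimal back-door set ∅.

desc(Z)\{Z}={F}; candidates ⊆ {D,W,X}.
∅: Z⊥F given ∅ in G with Z→· removed — back-door holds.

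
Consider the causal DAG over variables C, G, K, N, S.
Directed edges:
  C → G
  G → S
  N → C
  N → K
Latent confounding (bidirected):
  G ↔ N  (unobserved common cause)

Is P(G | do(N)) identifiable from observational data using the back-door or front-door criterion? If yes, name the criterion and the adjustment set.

P(G|do(N)): frontdoor, adjust for {C}.

desc(N)\{N}={C,G,K,S}; candidates ⊆ {—}.
N↔G: latent back-door arc(s) into N.
size 0: {}; under {} N still reaches {G,S} ∋ G.
N↔G cannot be blocked by any observed set — no back-door set.
{C}: (i) intercepts every directed N→G path; (ii) no back-door N→{C}; (iii) {N} blocks every back-door {C}→G. Front-door holds.
P(G|do(N)) = Σ_{C} P(C|N) Σ_{N'} P(G|C,N')P(N').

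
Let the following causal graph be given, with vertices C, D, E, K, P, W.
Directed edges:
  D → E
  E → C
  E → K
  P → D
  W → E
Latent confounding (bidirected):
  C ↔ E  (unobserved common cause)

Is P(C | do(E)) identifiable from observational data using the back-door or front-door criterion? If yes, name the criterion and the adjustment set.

desc(E)\{E}={C,K}; candidates ⊆ {D,P,W}.
E↔C: latent back-door arc(s) into E.
size 0: {}; under {} E still reaches {C,D,P,W} ∋ C.
size 1: {D}, {P}, {W}; under {D} E still reaches {C,W} ∋ C.
size 2: {D,P}, {D,W}, {P,W}; under {D,P} E still reaches {C,W} ∋ C.
E↔C cannot be blocked by any observed set — no back-door set.
No mediator lies on a directed E→…→C path.
Neither criterion identifies P(C|do(E)) in this graph.

P(C|do(E)): not identifiable (no BD/FD set).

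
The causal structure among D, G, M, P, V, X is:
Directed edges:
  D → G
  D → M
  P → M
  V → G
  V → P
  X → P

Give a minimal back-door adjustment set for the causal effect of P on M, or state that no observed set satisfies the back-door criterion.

desc(P)\{P}={M}; candidates ⊆ {D,G,V,X}.
∅: P⊥M given ∅ in G with P→· removed — back-door holds.

P→M: minimal back-door set ∅.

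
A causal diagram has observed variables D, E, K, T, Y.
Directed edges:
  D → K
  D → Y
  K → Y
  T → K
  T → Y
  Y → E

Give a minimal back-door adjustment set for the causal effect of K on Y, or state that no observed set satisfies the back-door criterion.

K→Y: minimal back-door set {D, T}.

desc(K)\{K}={E,Y}; candidates ⊆ {D,T}.
size 0: {}; under {} K still reaches {D,E,T,Y} ∋ Y.
size 1: {D}, {T}; under {D} K still reaches {E,T,Y} ∋ Y.
{D,T}: K⊥Y given {D,T} in G with K→· removed — back-door holds.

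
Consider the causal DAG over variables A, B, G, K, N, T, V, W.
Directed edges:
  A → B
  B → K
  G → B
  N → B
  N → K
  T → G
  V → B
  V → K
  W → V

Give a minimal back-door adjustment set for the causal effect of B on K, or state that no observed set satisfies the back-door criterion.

desc(B)\{B}={K}; candidates ⊆ {A,G,N,T,V,W}.
size 0: {}; under {} B still reaches {A,G,K,N,T,V,W} ∋ K.
size 1: {A}, {G}, {N} …(+3); under {A} B still reaches {G,K,N,T,V,W} ∋ K.
{N,V}: B⊥K given {N,V} in G with B→· removed — back-door holds.

B→K: minimal back-door set {N, V}.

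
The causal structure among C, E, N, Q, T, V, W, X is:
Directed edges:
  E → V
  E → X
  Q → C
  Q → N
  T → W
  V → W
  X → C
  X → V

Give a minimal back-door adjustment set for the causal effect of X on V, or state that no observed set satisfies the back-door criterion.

desc(X)\{X}={C,V,W}; candidates ⊆ {E,N,Q,T}.
size 0: {}; under {} X still reaches {E,V,W} ∋ V.
{E}: X⊥V given {E} in G with X→· removed — back-door holds.

X→V: minimal back-door set {E}.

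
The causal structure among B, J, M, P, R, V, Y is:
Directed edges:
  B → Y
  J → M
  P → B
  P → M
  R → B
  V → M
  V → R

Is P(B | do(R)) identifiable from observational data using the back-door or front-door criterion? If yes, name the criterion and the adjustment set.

desc(R)\{R}={B,Y}; candidates ⊆ {J,M,P,V}.
∅: R⊥B given ∅ in G with R→· removed — back-door holds.
P(B|do(R)) = P(B|R) — no adjustment needed.

P(B|do(R)): backdoor, adjust for ∅.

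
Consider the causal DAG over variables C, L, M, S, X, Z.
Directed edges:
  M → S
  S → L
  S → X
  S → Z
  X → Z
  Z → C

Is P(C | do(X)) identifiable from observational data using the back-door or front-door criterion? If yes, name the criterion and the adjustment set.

P(C|do(X)): backdoor, adjust for {S}.

desc(X)\{X}={C,Z}; candidates ⊆ {L,M,S}.
size 0: {}; under {} X still reaches {C,L,M,S,Z} ∋ C.
{S}: X⊥C given {S} in G with X→· removed — back-door holds.
P(C|do(X)) = Σ_{S} P(C|X,S)·P(S).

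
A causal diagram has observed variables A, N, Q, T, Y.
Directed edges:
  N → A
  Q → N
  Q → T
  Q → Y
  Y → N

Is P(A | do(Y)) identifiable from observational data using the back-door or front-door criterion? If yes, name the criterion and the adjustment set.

P(A|do(Y)): backdoor, adjust for {Q}.

desc(Y)\{Y}={A,N}; candidates ⊆ {Q,T}.
size 0: {}; under {} Y still reaches {A,N,Q,T} ∋ A.
{Q}: Y⊥A given {Q} in G with Y→· removed — back-door holds.
P(A|do(Y)) = Σ_{Q} P(A|Y,Q)·P(Q).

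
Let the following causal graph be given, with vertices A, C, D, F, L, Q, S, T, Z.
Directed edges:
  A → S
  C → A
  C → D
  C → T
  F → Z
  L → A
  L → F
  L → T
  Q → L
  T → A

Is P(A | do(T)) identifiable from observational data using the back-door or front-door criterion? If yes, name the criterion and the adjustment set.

P(A|do(T)): backdoor, adjust for {C, L}.

desc(T)\{T}={A,S}; candidates ⊆ {C,D,F,L,Q,Z}.
size 0: {}; under {} T still reaches {A,C,D,F,L,Q,S,Z} ∋ A.
size 1: {C}, {D}, {F} …(+3); under {C} T still reaches {A,F,L,Q,S,Z} ∋ A.
{C,L}: T⊥A given {C,L} in G with T→· removed — back-door holds.
P(A|do(T)) = Σ_{C,L} P(A|T,C,L)·P(C,L).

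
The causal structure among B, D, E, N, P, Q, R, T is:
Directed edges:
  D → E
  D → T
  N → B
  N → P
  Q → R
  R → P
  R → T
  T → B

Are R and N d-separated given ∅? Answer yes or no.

Bayes-Ball from R | ∅ reaches {B,P,Q,T}.
N ∉ reach(R|∅) ⇒ R ⊥ N | ∅.

Yes — R ⊥ N | ∅.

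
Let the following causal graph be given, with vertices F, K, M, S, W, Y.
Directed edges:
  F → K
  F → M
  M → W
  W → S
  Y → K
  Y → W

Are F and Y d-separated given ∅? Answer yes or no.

Bayes-Ball from F | ∅ reaches {K,M,S,W}.
Y ∉ reach(F|∅) ⇒ F ⊥ Y | ∅.

Yes — F ⊥ Y | ∅.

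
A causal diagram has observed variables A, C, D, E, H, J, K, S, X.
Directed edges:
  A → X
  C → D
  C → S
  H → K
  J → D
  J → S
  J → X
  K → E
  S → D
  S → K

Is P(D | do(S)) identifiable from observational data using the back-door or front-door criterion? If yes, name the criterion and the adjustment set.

desc(S)\{S}={D,E,K}; candidates ⊆ {A,C,H,J,X}.
size 0: {}; under {} S still reaches {C,D,J,X} ∋ D.
size 1: {A}, {C}, {H} …(+2); under {A} S still reaches {C,D,J,X} ∋ D.
{C,J}: S⊥D given {C,J} in G with S→· removed — back-door holds.
P(D|do(S)) = Σ_{C,J} P(D|S,C,J)·P(C,J).

P(D|do(S)): backdoor, adjust for {C, J}.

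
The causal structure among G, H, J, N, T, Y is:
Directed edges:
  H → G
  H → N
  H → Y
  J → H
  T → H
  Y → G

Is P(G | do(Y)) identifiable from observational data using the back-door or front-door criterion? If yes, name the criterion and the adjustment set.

P(G|do(Y)): backdoor, adjust for {H}.

desc(Y)\{Y}={G}; candidates ⊆ {H,J,N,T}.
size 0: {}; under {} Y still reaches {G,H,J,N,T} ∋ G.
{H}: Y⊥G given {H} in G with Y→· removed — back-door holds.
P(G|do(Y)) = Σ_{H} P(G|Y,H)·P(H).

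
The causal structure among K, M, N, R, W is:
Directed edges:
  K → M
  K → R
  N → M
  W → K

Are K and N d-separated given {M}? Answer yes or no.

No — K and N are d-connected given {M}.

Bayes-Ball from K | {M} reaches {N,R,W}.
N ∈ reach(K|{M}) ⇒ K ⊥̸ N | {M}.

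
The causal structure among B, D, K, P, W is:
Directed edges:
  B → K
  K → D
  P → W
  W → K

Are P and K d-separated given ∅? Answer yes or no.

No — P and K are d-connected given ∅.

Bayes-Ball from P | ∅ reaches {D,K,W}.
K ∈ reach(P|∅) ⇒ P ⊥̸ K | ∅.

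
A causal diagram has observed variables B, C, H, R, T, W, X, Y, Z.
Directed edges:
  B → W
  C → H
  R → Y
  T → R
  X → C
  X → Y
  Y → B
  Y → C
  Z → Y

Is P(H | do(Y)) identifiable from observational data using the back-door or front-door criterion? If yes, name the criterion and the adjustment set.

P(H|do(Y)): backdoor, adjust for {X}.

desc(Y)\{Y}={B,C,H,W}; candidates ⊆ {R,T,X,Z}.
size 0: {}; under {} Y still reaches {C,H,R,T,X,Z} ∋ H.
{X}: Y⊥H given {X} in G with Y→· removed — back-door holds.
P(H|do(Y)) = Σ_{X} P(H|Y,X)·P(X).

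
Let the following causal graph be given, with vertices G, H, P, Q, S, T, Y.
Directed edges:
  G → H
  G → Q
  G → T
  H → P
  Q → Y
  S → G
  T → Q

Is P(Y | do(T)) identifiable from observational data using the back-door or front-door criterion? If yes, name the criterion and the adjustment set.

P(Y|do(T)): backdoor, adjust for {G}.

desc(T)\{T}={Q,Y}; candidates ⊆ {G,H,P,S}.
size 0: {}; under {} T still reaches {G,H,P,Q,S,Y} ∋ Y.
{G}: T⊥Y given {G} in G with T→· removed — back-door holds.
P(Y|do(T)) = Σ_{G} P(Y|T,G)·P(G).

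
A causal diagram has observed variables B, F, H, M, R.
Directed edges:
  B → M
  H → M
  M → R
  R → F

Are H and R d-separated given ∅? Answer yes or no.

No — H and R are d-connected given ∅.

Bayes-Ball from H | ∅ reaches {F,M,R}.
R ∈ reach(H|∅) ⇒ H ⊥̸ R | ∅.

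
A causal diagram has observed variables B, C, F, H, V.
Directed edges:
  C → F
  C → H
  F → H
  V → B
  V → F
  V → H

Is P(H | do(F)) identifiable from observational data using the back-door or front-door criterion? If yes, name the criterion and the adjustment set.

desc(F)\{F}={H}; candidates ⊆ {B,C,V}.
size 0: {}; under {} F still reaches {B,C,H,V} ∋ H.
size 1: {B}, {C}, {V}; under {B} F still reaches {C,H,V} ∋ H.
{C,V}: F⊥H given {C,V} in G with F→· removed — back-door holds.
P(H|do(F)) = Σ_{C,V} P(H|F,C,V)·P(C,V).

P(H|do(F)): backdoor, adjust for {C, V}.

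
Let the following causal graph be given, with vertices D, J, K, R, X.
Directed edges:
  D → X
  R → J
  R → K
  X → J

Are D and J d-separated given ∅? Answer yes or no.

Bayes-Ball from D | ∅ reaches {J,X}.
J ∈ reach(D|∅) ⇒ D ⊥̸ J | ∅.

No — D and J are d-connected given ∅.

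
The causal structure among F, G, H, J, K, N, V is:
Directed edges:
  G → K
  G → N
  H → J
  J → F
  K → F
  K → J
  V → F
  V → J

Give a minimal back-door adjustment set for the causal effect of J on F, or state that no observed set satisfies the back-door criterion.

desc(J)\{J}={F}; candidates ⊆ {G,H,K,N,V}.
size 0: {}; under {} J still reaches {F,G,H,K,N,V} ∋ F.
size 1: {G}, {H}, {K} …(+2); under {G} J still reaches {F,H,K,V} ∋ F.
{K,V}: J⊥F given {K,V} in G with J→· removed — back-door holds.

J→F: minimal back-door set {K, V}.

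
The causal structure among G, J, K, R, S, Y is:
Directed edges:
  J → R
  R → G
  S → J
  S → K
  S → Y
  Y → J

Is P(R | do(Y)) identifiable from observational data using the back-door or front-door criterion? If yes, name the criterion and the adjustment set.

P(R|do(Y)): backdoor, adjust for {S}.

desc(Y)\{Y}={G,J,R}; candidates ⊆ {K,S}.
size 0: {}; under {} Y still reaches {G,J,K,R,S} ∋ R.
{S}: Y⊥R given {S} in G with Y→· removed — back-door holds.
P(R|do(Y)) = Σ_{S} P(R|Y,S)·P(S).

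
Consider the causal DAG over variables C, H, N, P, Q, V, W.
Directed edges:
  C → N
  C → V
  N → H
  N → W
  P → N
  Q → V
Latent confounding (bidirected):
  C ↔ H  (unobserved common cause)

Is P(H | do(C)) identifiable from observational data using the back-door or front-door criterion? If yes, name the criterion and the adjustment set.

desc(C)\{C}={H,N,V,W}; candidates ⊆ {P,Q}.
C↔H: latent back-door arc(s) into C.
size 0: {}; under {} C still reaches {H} ∋ H.
size 1: {P}, {Q}; under {P} C still reaches {H} ∋ H.
size 2: {P,Q}; under {P,Q} C still reaches {H} ∋ H.
C↔H cannot be blocked by any observed set — no back-door set.
{N}: (i) intercepts every directed C→H path; (ii) no back-door C→{N}; (iii) {C} blocks every back-door {N}→H. Front-door holds.
P(H|do(C)) = Σ_{N} P(N|C) Σ_{C'} P(H|N,C')P(C').

P(H|do(C)): frontdoor, adjust for {N}.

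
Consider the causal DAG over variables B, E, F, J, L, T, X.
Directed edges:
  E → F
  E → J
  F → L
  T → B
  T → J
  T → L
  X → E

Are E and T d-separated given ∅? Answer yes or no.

Yes — E ⊥ T | ∅.

Bayes-Ball from E | ∅ reaches {F,J,L,X}.
T ∉ reach(E|∅) ⇒ E ⊥ T | ∅.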